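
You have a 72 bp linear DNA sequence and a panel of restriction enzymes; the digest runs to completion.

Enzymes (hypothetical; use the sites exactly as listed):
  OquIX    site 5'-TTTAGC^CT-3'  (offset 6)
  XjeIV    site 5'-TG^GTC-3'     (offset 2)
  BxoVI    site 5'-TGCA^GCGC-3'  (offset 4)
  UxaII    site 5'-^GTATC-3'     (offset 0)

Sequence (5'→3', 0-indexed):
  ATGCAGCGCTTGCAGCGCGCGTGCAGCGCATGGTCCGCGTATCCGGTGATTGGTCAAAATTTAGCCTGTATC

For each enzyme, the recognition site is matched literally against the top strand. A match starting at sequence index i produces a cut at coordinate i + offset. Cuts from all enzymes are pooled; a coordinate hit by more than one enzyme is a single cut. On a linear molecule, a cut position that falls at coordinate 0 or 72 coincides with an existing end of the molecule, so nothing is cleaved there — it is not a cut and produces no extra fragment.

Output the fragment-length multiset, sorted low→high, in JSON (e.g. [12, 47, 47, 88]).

[2,5,5,6,7,9,11,13,14]

Site scan:
  OquIX TTTAGCCT/6: at [59] ⇒ [65]
  XjeIV TGGTC/2: at [30, 50] ⇒ [32, 52]
  BxoVI TGCAGCGC/4: at [1, 10, 21] ⇒ [5, 14, 25]
  UxaII GTATC/0: at [38, 67] ⇒ [38, 67]

All cut coordinates (distinct, sorted): [5, 14, 25, 32, 38, 52, 65, 67]

Fragments:
  [0,5): 5 bp
  [5,14): 9 bp
  [14,25): 11 bp
  [25,32): 7 bp
  [32,38): 6 bp
  [38,52): 14 bp
  [52,65): 13 bp
  [65,67): 2 bp
  [67,72): 5 bp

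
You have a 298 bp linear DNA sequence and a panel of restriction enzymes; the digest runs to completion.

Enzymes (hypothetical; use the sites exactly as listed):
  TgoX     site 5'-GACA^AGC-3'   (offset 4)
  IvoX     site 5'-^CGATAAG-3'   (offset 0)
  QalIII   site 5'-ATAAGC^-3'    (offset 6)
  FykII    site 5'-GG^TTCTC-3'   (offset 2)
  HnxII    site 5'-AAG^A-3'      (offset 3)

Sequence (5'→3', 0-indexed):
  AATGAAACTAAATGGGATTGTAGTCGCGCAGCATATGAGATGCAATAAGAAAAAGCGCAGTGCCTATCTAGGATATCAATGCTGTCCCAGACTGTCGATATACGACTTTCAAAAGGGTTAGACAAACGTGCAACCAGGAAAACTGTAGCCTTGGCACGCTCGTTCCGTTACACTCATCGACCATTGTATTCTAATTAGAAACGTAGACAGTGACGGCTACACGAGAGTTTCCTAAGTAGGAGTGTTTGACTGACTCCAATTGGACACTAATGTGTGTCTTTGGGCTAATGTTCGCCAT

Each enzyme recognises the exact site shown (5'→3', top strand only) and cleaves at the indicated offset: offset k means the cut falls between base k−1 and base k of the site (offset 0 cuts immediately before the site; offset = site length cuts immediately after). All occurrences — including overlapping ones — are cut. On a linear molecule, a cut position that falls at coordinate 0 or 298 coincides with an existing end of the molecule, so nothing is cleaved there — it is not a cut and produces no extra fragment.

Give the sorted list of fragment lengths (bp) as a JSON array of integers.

[49,249]

Scan for sites:
  TgoX (GACAAGC, off=4): no sites
  IvoX (CGATAAG, off=0): no sites
  QalIII (ATAAGC, off=6): no sites
  FykII (GGTTCTC, off=2): no sites
  HnxII (AAGA, off=3): starts [46] → cuts [49]

Pooled cuts: [49]

Fragments:
  [0,49): 49 bp
  [49,298): 249 bp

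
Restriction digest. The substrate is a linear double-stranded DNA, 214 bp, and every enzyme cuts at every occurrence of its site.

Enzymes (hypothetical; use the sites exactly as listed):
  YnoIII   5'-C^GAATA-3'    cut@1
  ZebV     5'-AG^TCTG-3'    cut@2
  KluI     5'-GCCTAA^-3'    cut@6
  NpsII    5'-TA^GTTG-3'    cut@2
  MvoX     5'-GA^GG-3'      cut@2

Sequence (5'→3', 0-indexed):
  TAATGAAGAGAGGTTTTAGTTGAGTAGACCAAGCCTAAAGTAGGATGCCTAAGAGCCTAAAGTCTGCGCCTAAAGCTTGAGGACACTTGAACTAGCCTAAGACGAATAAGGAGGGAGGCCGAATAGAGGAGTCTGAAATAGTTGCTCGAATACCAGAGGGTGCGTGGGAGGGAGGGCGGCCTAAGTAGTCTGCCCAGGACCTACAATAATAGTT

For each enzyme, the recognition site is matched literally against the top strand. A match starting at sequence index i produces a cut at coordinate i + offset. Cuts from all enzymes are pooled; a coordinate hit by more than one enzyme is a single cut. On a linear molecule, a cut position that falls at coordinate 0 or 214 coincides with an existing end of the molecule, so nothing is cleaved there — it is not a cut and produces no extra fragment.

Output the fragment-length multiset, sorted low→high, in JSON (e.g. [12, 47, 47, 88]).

Site scan:
  YnoIII CGAATA/1: at [102, 119, 146] ⇒ [103, 120, 147]
  ZebV AGTCTG/2: at [60, 129, 186] ⇒ [62, 131, 188]
  KluI GCCTAA/6: at [32, 46, 54, 67, 94, 178] ⇒ [38, 52, 60, 73, 100, 184]
  NpsII TAGTTG/2: at [16, 138] ⇒ [18, 140]
  MvoX GAGG/2: at [9, 78, 110, 114, 125, 155, 167, 171] ⇒ [11, 80, 112, 116, 127, 157, 169, 173]

All cut coordinates (distinct, sorted): [11, 18, 38, 52, 60, 62, 73, 80, 100, 103, 112, 116, 120, 127, 131, 140, 147, 157, 169, 173, 184, 188]

Fragment lengths:
  [0,11): 11 bp
  [11,18): 7 bp
  [18,38): 20 bp
  [38,52): 14 bp
  [52,60): 8 bp
  [60,62): 2 bp
  [62,73): 11 bp
  [73,80): 7 bp
  [80,100): 20 bp
  [100,103): 3 bp
  [103,112): 9 bp
  [112,116): 4 bp
  [116,120): 4 bp
  [120,127): 7 bp
  [127,131): 4 bp
  [131,140): 9 bp
  [140,147): 7 bp
  [147,157): 10 bp
  [157,169): 12 bp
  [169,173): 4 bp
  [173,184): 11 bp
  [184,188): 4 bp
  [188,214): 26 bp

[2,3,4,4,4,4,4,7,7,7,7,8,9,9,10,11,11,11,12,14,20,20,26]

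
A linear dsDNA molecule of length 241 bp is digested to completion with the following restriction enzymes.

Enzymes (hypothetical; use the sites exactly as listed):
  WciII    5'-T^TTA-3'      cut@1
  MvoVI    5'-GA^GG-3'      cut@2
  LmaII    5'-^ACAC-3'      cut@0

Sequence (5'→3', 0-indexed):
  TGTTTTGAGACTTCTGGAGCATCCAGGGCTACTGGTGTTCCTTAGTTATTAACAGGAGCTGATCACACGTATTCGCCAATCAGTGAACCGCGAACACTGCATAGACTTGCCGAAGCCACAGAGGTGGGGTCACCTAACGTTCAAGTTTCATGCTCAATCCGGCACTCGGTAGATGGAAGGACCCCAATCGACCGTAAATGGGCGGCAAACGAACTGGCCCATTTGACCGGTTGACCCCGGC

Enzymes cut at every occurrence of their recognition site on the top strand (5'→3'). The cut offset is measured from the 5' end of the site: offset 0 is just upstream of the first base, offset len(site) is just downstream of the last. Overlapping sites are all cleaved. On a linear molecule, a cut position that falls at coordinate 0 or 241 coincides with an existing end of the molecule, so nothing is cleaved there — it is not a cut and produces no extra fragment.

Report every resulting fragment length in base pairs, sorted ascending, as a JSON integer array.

[29,29,64,119]

Site scan:
  WciII (TTTA, off=1): no sites
  MvoVI GAGG/2: at [120] ⇒ [122]
  LmaII ACAC/0: at [64, 93] ⇒ [64, 93]

Pooled cuts: [64, 93, 122]

Fragments:
  [0,64): 64 bp
  [64,93): 29 bp
  [93,122): 29 bp
  [122,241): 119 bp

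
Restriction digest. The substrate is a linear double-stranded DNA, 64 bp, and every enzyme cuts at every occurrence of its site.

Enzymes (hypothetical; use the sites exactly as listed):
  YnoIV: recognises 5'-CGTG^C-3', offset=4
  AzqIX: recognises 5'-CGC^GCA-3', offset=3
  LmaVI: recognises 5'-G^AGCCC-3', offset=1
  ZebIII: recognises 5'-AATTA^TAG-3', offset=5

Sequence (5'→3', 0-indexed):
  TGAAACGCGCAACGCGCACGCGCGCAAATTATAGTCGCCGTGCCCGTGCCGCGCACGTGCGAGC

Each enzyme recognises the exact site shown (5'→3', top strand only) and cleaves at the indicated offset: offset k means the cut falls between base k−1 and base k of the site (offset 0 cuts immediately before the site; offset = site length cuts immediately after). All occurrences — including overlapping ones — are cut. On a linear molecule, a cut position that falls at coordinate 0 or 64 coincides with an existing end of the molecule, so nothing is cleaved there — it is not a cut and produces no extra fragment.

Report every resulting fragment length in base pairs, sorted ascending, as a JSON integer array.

Site scan:
  YnoIV (CGTGC, off=4): starts [38, 44, 55] → cuts [42, 48, 59]
  AzqIX (CGCGCA, off=3): starts [5, 12, 20, 49] → cuts [8, 15, 23, 52]
  LmaVI (GAGCCC, off=1): no sites
  ZebIII (AATTATAG, off=5): starts [26] → cuts [31]

Pooled cuts: [8, 15, 23, 31, 42, 48, 52, 59]

Fragment lengths:
  [0,8): 8 bp
  [8,15): 7 bp
  [15,23): 8 bp
  [23,31): 8 bp
  [31,42): 11 bp
  [42,48): 6 bp
  [48,52): 4 bp
  [52,59): 7 bp
  [59,64): 5 bp

[4,5,6,7,7,8,8,8,11]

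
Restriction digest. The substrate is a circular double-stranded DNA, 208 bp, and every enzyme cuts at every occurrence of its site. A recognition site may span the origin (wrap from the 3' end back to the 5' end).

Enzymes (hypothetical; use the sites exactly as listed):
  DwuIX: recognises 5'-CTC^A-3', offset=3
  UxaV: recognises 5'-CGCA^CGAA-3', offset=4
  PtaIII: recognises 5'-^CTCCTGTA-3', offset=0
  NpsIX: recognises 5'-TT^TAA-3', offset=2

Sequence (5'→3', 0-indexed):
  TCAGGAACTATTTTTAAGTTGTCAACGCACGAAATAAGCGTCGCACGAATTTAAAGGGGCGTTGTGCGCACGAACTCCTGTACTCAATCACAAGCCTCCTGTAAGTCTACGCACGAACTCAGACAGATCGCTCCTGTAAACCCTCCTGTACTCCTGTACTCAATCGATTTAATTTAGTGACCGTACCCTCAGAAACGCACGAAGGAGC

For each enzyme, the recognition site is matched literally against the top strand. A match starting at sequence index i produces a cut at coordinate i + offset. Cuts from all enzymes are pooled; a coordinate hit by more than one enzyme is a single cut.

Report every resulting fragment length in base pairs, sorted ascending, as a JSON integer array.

Site scan:
  DwuIX CTCA/3: at [82, 117, 158, 187, 207] ⇒ [2, 85, 120, 161, 190]
  UxaV CGCACGAA/4: at [25, 41, 66, 109, 195] ⇒ [29, 45, 70, 113, 199]
  PtaIII CTCCTGTA/0: at [74, 95, 130, 142, 150] ⇒ [74, 95, 130, 142, 150]
  NpsIX TTTAA/2: at [12, 49, 167] ⇒ [14, 51, 169]

All cut coordinates (distinct, sorted): [2, 14, 29, 45, 51, 70, 74, 85, 95, 113, 120, 130, 142, 150, 161, 169, 190, 199]

Fragments:
  2→14: 12 bp
  14→29: 15 bp
  29→45: 16 bp
  45→51: 6 bp
  51→70: 19 bp
  70→74: 4 bp
  74→85: 11 bp
  85→95: 10 bp
  95→113: 18 bp
  113→120: 7 bp
  120→130: 10 bp
  130→142: 12 bp
  142→150: 8 bp
  150→161: 11 bp
  161→169: 8 bp
  169→190: 21 bp
  190→199: 9 bp
  199→2 (wrap): 208-199+2 = 11 bp

[4,6,7,8,8,9,10,10,11,11,11,12,12,15,16,18,19,21]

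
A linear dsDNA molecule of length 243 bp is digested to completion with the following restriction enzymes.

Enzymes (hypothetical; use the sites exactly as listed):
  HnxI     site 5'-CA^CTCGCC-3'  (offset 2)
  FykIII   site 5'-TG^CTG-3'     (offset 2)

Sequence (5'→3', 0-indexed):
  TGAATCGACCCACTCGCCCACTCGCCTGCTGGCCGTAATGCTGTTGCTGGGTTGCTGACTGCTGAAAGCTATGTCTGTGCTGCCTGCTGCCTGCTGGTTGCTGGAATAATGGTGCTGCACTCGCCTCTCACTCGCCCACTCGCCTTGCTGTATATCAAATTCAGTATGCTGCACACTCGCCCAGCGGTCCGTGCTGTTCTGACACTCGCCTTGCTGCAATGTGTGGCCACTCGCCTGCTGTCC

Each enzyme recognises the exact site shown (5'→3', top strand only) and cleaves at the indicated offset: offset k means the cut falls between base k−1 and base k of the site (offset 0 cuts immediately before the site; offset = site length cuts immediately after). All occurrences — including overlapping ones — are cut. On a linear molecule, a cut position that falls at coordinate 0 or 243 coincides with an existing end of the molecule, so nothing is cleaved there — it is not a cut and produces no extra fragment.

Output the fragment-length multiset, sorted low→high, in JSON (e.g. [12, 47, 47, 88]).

[5,6,6,7,7,7,7,7,8,8,8,8,8,9,9,11,11,12,12,14,16,18,18,21]

Per-enzyme occurrences:
  HnxI CACTCGCC/2: at [10, 18, 117, 128, 136, 173, 202, 227] ⇒ [12, 20, 119, 130, 138, 175, 204, 229]
  FykIII TGCTG/2: at [26, 38, 44, 52, 59, 77, 84, 91, 98, 112, 145, 166, 191, 211, 235] ⇒ [28, 40, 46, 54, 61, 79, 86, 93, 100, 114, 147, 168, 193, 213, 237]

All cut coordinates (distinct, sorted): [12, 20, 28, 40, 46, 54, 61, 79, 86, 93, 100, 114, 119, 130, 138, 147, 168, 175, 193, 204, 213, 229, 237]

Fragment lengths:
  [0,12): 12 bp
  [12,20): 8 bp
  [20,28): 8 bp
  [28,40): 12 bp
  [40,46): 6 bp
  [46,54): 8 bp
  [54,61): 7 bp
  [61,79): 18 bp
  [79,86): 7 bp
  [86,93): 7 bp
  [93,100): 7 bp
  [100,114): 14 bp
  [114,119): 5 bp
  [119,130): 11 bp
  [130,138): 8 bp
  [138,147): 9 bp
  [147,168): 21 bp
  [168,175): 7 bp
  [175,193): 18 bp
  [193,204): 11 bp
  [204,213): 9 bp
  [213,229): 16 bp
  [229,237): 8 bp
  [237,243): 6 bp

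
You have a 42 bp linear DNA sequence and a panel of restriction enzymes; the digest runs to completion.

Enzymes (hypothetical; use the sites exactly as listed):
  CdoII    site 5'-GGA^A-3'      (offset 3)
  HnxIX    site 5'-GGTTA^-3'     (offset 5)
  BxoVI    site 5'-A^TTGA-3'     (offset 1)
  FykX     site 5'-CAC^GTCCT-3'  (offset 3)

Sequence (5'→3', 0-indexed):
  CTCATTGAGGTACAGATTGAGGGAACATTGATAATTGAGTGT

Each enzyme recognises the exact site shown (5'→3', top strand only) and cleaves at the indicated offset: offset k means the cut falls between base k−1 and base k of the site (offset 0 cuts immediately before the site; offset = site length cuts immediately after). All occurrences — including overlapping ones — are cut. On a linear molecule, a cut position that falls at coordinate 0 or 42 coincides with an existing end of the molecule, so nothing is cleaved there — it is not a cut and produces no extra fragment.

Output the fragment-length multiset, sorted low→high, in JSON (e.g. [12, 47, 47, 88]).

Per-enzyme occurrences:
  CdoII GGAA/3: at [21] ⇒ [24]
  HnxIX (GGTTA, off=5): no sites
  BxoVI ATTGA/1: at [3, 15, 26, 33] ⇒ [4, 16, 27, 34]
  FykX (CACGTCCT, off=3): no sites

All cut coordinates (distinct, sorted): [4, 16, 24, 27, 34]

Fragments:
  [0,4): 4 bp
  [4,16): 12 bp
  [16,24): 8 bp
  [24,27): 3 bp
  [27,34): 7 bp
  [34,42): 8 bp

[3,4,7,8,8,12]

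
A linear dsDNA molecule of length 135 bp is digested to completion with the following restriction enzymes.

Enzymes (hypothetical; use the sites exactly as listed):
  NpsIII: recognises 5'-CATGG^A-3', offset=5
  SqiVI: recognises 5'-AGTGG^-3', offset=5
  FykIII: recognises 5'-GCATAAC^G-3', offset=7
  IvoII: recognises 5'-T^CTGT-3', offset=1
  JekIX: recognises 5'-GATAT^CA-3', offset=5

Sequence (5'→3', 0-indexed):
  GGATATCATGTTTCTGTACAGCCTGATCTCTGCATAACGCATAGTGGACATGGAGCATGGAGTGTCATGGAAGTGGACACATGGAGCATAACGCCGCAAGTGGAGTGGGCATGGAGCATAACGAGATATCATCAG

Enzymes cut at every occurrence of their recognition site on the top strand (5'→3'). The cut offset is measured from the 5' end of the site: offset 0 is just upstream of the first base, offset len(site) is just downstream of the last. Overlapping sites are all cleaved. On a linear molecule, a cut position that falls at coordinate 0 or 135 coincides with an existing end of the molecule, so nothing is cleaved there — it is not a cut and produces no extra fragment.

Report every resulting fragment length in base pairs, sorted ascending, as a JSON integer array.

[5,6,6,6,6,6,7,7,7,8,8,8,9,10,11,25]

Per-enzyme occurrences:
  NpsIII (CATGGA, off=5): starts [48, 55, 65, 79, 109] → cuts [53, 60, 70, 84, 114]
  SqiVI (AGTGG, off=5): starts [42, 71, 98, 103] → cuts [47, 76, 103, 108]
  FykIII (GCATAACG, off=7): starts [31, 85, 115] → cuts [38, 92, 122]
  IvoII (TCTGT, off=1): starts [12] → cuts [13]
  JekIX (GATATCA, off=5): starts [1, 124] → cuts [6, 129]

Pooled cuts: [6, 13, 38, 47, 53, 60, 70, 76, 84, 92, 103, 108, 114, 122, 129]

Fragment lengths:
  [0,6): 6 bp
  [6,13): 7 bp
  [13,38): 25 bp
  [38,47): 9 bp
  [47,53): 6 bp
  [53,60): 7 bp
  [60,70): 10 bp
  [70,76): 6 bp
  [76,84): 8 bp
  [84,92): 8 bp
  [92,103): 11 bp
  [103,108): 5 bp
  [108,114): 6 bp
  [114,122): 8 bp
  [122,129): 7 bp
  [129,135): 6 bp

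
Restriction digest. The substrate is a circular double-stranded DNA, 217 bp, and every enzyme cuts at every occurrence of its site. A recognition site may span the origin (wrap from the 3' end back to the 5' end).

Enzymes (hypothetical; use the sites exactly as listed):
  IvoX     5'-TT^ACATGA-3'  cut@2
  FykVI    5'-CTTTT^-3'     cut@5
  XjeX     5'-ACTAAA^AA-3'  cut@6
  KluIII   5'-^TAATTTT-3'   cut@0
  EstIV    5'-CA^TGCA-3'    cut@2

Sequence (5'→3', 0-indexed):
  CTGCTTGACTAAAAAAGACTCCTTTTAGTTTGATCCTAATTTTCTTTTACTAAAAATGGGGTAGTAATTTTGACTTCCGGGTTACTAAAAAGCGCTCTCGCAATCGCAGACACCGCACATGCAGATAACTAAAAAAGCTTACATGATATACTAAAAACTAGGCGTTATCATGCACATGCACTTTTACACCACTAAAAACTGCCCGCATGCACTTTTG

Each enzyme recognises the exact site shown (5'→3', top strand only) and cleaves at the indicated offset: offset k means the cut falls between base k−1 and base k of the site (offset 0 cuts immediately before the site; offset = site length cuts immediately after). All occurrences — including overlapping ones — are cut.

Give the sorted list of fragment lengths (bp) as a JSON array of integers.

Per-enzyme occurrences:
  IvoX TTACATGA/2: at [138] ⇒ [140]
  FykVI CTTTT/5: at [21, 43, 180, 211] ⇒ [26, 48, 185, 216]
  XjeX ACTAAAAA/6: at [7, 48, 83, 127, 149, 190] ⇒ [13, 54, 89, 133, 155, 196]
  KluIII TAATTTT/0: at [36, 64] ⇒ [36, 64]
  EstIV CATGCA/2: at [117, 168, 174, 205] ⇒ [119, 170, 176, 207]

All cut coordinates (distinct, sorted): [13, 26, 36, 48, 54, 64, 89, 119, 133, 140, 155, 170, 176, 185, 196, 207, 216]

Fragment lengths:
  13→26: 13 bp
  26→36: 10 bp
  36→48: 12 bp
  48→54: 6 bp
  54→64: 10 bp
  64→89: 25 bp
  89→119: 30 bp
  119→133: 14 bp
  133→140: 7 bp
  140→155: 15 bp
  155→170: 15 bp
  170→176: 6 bp
  176→185: 9 bp
  185→196: 11 bp
  196→207: 11 bp
  207→216: 9 bp
  216→13 (wrap): 217-216+13 = 14 bp

[6,6,7,9,9,10,10,11,11,12,13,14,14,15,15,25,30]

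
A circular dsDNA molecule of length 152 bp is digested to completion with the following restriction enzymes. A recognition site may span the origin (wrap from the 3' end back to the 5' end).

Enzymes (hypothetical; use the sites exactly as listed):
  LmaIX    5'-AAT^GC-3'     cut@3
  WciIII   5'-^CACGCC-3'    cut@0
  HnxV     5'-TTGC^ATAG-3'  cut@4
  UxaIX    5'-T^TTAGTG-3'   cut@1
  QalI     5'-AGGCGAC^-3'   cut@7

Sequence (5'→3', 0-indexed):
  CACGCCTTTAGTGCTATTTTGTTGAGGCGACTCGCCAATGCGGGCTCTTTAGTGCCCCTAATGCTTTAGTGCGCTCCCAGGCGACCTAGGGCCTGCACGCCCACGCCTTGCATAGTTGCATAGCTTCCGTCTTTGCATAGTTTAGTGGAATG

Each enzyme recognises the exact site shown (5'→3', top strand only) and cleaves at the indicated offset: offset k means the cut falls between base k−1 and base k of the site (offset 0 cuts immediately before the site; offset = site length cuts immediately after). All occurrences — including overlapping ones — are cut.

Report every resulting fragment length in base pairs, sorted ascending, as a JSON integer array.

Per-enzyme occurrences:
  LmaIX (AATGC, off=3): starts [36, 59, 148] → cuts [39, 62, 151]
  WciIII (CACGCC, off=0): starts [0, 95, 101] → cuts [0, 95, 101]
  HnxV (TTGCATAG, off=4): starts [107, 115, 132] → cuts [111, 119, 136]
  UxaIX (TTTAGTG, off=1): starts [6, 47, 64, 140] → cuts [7, 48, 65, 141]
  QalI (AGGCGAC, off=7): starts [24, 78] → cuts [31, 85]

All cut coordinates (distinct, sorted): [0, 7, 31, 39, 48, 62, 65, 85, 95, 101, 111, 119, 136, 141, 151]

Fragments:
  0→7: 7 bp
  7→31: 24 bp
  31→39: 8 bp
  39→48: 9 bp
  48→62: 14 bp
  62→65: 3 bp
  65→85: 20 bp
  85→95: 10 bp
  95→101: 6 bp
  101→111: 10 bp
  111→119: 8 bp
  119→136: 17 bp
  136→141: 5 bp
  141→151: 10 bp
  151→0 (wrap): 152-151+0 = 1 bp

[1,3,5,6,7,8,8,9,10,10,10,14,17,20,24]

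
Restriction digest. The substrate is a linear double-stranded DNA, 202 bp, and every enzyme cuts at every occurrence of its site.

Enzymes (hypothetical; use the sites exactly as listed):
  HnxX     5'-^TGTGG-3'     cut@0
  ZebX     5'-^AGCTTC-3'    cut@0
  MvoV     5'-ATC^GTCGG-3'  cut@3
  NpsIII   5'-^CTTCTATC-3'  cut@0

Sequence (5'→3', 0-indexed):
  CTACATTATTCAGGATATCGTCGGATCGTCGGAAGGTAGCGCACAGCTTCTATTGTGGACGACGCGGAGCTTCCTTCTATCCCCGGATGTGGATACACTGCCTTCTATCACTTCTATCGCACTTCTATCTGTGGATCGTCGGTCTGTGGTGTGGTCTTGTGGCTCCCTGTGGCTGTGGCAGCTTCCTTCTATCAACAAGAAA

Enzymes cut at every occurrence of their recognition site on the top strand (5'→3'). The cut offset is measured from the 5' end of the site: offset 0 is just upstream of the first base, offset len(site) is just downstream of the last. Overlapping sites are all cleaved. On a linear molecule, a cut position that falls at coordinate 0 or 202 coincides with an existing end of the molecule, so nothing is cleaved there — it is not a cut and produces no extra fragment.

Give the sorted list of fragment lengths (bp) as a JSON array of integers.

Site scan:
  HnxX (TGTGG, off=0): starts [53, 87, 129, 144, 149, 157, 167, 173] → cuts [53, 87, 129, 144, 149, 157, 167, 173]
  ZebX (AGCTTC, off=0): starts [44, 67, 179] → cuts [44, 67, 179]
  MvoV (ATCGTCGG, off=3): starts [16, 24, 134] → cuts [19, 27, 137]
  NpsIII (CTTCTATC, off=0): starts [73, 101, 110, 121, 185] → cuts [73, 101, 110, 121, 185]

Pooled cuts: [19, 27, 44, 53, 67, 73, 87, 101, 110, 121, 129, 137, 144, 149, 157, 167, 173, 179, 185]

Fragment lengths:
  [0,19): 19 bp
  [19,27): 8 bp
  [27,44): 17 bp
  [44,53): 9 bp
  [53,67): 14 bp
  [67,73): 6 bp
  [73,87): 14 bp
  [87,101): 14 bp
  [101,110): 9 bp
  [110,121): 11 bp
  [121,129): 8 bp
  [129,137): 8 bp
  [137,144): 7 bp
  [144,149): 5 bp
  [149,157): 8 bp
  [157,167): 10 bp
  [167,173): 6 bp
  [173,179): 6 bp
  [179,185): 6 bp
  [185,202): 17 bp

[5,6,6,6,6,7,8,8,8,8,9,9,10,11,14,14,14,17,17,19]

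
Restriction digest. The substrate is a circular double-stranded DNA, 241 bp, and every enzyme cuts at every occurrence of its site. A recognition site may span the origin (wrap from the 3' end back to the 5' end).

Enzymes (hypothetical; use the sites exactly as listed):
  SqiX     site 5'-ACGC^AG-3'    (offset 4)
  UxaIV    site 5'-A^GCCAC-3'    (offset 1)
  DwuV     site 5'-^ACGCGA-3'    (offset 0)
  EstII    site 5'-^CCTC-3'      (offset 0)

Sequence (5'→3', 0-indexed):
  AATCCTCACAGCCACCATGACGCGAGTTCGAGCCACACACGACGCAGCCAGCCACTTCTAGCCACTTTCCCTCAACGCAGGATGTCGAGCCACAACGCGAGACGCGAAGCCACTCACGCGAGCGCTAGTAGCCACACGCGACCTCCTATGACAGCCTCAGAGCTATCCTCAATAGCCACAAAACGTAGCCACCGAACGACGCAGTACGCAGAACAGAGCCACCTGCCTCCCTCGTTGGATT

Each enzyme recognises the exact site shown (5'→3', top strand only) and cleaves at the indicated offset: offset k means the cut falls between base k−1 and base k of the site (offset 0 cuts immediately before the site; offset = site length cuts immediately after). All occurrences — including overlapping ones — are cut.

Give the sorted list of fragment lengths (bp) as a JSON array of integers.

Scan for sites:
  SqiX ACGCAG/4: at [41, 74, 198, 205] ⇒ [45, 78, 202, 209]
  UxaIV AGCCAC/1: at [9, 30, 49, 59, 87, 107, 129, 173, 186, 216] ⇒ [10, 31, 50, 60, 88, 108, 130, 174, 187, 217]
  DwuV ACGCGA/0: at [19, 94, 101, 115, 135] ⇒ [19, 94, 101, 115, 135]
  EstII CCTC/0: at [3, 69, 141, 154, 166, 225, 229] ⇒ [3, 69, 141, 154, 166, 225, 229]

All cut coordinates (distinct, sorted): [3, 10, 19, 31, 45, 50, 60, 69, 78, 88, 94, 101, 108, 115, 130, 135, 141, 154, 166, 174, 187, 202, 209, 217, 225, 229]

Fragment lengths:
  3→10: 7 bp
  10→19: 9 bp
  19→31: 12 bp
  31→45: 14 bp
  45→50: 5 bp
  50→60: 10 bp
  60→69: 9 bp
  69→78: 9 bp
  78→88: 10 bp
  88→94: 6 bp
  94→101: 7 bp
  101→108: 7 bp
  108→115: 7 bp
  115→130: 15 bp
  130→135: 5 bp
  135→141: 6 bp
  141→154: 13 bp
  154→166: 12 bp
  166→174: 8 bp
  174→187: 13 bp
  187→202: 15 bp
  202→209: 7 bp
  209→217: 8 bp
  217→225: 8 bp
  225→229: 4 bp
  229→3 (wrap): 241-229+3 = 15 bp

[4,5,5,6,6,7,7,7,7,7,8,8,8,9,9,9,10,10,12,12,13,13,14,15,15,15]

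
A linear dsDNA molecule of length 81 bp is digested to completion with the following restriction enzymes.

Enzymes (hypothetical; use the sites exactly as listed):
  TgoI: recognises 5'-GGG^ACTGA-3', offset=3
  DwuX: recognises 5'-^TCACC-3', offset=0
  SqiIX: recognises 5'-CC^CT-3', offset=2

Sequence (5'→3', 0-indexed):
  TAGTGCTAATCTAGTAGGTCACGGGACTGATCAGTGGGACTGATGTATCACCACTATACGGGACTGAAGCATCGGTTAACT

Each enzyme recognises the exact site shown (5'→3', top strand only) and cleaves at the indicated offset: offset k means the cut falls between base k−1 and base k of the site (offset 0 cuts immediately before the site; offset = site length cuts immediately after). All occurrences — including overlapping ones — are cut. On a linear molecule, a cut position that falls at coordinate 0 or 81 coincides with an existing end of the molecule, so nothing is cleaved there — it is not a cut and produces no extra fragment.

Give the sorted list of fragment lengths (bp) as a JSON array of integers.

Per-enzyme occurrences:
  TgoI GGGACTGA/3: at [22, 35, 59] ⇒ [25, 38, 62]
  DwuX TCACC/0: at [47] ⇒ [47]
  SqiIX (CCCT, off=2): no sites

Pooled cuts: [25, 38, 47, 62]

Fragment lengths:
  [0,25): 25 bp
  [25,38): 13 bp
  [38,47): 9 bp
  [47,62): 15 bp
  [62,81): 19 bp

[9,13,15,19,25]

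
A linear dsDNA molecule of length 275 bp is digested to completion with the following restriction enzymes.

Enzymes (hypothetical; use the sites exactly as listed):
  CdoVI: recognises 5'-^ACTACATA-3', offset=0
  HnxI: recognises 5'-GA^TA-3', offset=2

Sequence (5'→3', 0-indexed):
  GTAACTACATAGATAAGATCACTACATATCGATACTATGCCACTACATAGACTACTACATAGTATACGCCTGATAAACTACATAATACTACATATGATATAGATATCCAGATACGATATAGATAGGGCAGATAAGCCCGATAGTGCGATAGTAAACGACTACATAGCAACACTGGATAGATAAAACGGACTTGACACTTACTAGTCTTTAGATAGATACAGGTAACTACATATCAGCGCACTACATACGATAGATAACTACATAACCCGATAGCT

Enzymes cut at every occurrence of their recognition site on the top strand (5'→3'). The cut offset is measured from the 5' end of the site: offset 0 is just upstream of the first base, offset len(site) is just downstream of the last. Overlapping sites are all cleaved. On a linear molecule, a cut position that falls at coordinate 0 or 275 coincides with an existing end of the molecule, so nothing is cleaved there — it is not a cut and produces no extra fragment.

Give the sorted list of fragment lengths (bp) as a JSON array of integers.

Scan for sites:
  CdoVI (ACTACATA, off=0): starts [3, 20, 41, 53, 76, 86, 157, 224, 239, 256] → cuts [3, 20, 41, 53, 76, 86, 157, 224, 239, 256]
  HnxI (GATA, off=2): starts [11, 30, 71, 95, 101, 109, 114, 120, 129, 138, 146, 174, 178, 210, 214, 248, 252, 268] → cuts [13, 32, 73, 97, 103, 111, 116, 122, 131, 140, 148, 176, 180, 212, 216, 250, 254, 270]

Pooled cuts: [3, 13, 20, 32, 41, 53, 73, 76, 86, 97, 103, 111, 116, 122, 131, 140, 148, 157, 176, 180, 212, 216, 224, 239, 250, 254, 256, 270]

Fragments:
  [0,3): 3 bp
  [3,13): 10 bp
  [13,20): 7 bp
  [20,32): 12 bp
  [32,41): 9 bp
  [41,53): 12 bp
  [53,73): 20 bp
  [73,76): 3 bp
  [76,86): 10 bp
  [86,97): 11 bp
  [97,103): 6 bp
  [103,111): 8 bp
  [111,116): 5 bp
  [116,122): 6 bp
  [122,131): 9 bp
  [131,140): 9 bp
  [140,148): 8 bp
  [148,157): 9 bp
  [157,176): 19 bp
  [176,180): 4 bp
  [180,212): 32 bp
  [212,216): 4 bp
  [216,224): 8 bp
  [224,239): 15 bp
  [239,250): 11 bp
  [250,254): 4 bp
  [254,256): 2 bp
  [256,270): 14 bp
  [270,275): 5 bp

[2,3,3,4,4,4,5,5,6,6,7,8,8,8,9,9,9,9,10,10,11,11,12,12,14,15,19,20,32]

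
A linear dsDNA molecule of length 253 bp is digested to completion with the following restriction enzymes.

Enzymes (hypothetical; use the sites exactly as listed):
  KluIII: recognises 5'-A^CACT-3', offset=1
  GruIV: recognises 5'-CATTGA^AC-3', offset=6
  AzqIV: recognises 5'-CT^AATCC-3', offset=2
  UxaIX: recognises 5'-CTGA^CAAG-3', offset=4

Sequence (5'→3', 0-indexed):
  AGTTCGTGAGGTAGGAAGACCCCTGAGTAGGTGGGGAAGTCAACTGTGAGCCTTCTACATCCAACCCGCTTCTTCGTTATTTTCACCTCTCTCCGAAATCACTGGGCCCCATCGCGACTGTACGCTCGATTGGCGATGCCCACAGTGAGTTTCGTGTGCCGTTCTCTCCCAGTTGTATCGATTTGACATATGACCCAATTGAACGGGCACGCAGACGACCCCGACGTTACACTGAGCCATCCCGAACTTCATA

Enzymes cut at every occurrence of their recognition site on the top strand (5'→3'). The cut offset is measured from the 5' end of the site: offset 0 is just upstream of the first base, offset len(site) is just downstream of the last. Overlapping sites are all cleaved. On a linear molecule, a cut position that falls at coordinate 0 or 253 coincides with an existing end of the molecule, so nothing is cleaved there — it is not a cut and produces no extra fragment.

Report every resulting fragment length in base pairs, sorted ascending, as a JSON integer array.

Scan for sites:
  KluIII ACACT/1: at [228] ⇒ [229]
  GruIV (CATTGAAC, off=6): no sites
  AzqIV (CTAATCC, off=2): no sites
  UxaIX (CTGACAAG, off=4): no sites

Pooled cuts: [229]

Fragment lengths:
  [0,229): 229 bp
  [229,253): 24 bp

[24,229]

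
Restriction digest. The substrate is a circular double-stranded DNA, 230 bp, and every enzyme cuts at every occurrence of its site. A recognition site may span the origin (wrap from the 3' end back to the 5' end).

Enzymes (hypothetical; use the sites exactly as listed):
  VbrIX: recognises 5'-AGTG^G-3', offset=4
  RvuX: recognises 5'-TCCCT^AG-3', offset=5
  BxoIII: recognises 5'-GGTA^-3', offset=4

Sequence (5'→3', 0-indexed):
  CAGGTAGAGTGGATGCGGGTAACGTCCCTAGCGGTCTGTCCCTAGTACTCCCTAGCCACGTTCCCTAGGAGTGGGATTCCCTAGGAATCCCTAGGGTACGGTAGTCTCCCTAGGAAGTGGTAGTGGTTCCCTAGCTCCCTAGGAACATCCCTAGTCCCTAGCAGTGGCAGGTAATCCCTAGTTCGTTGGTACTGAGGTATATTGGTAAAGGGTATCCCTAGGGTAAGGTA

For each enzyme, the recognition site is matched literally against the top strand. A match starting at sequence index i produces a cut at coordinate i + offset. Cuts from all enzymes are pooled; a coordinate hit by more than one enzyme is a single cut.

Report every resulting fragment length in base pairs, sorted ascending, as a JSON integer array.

[3,3,5,5,5,5,6,6,6,6,7,7,7,7,7,7,8,8,8,8,8,8,9,10,10,10,12,12,13,14]

Per-enzyme occurrences:
  VbrIX AGTGG/4: at [7, 69, 115, 121, 162] ⇒ [11, 73, 119, 125, 166]
  RvuX TCCCTAG/5: at [24, 38, 48, 61, 77, 87, 106, 127, 135, 147, 154, 174, 214] ⇒ [29, 43, 53, 66, 82, 92, 111, 132, 140, 152, 159, 179, 219]
  BxoIII GGTA/4: at [2, 17, 94, 99, 118, 169, 187, 195, 203, 210, 221, 226] ⇒ [0, 6, 21, 98, 103, 122, 173, 191, 199, 207, 214, 225]

All cut coordinates (distinct, sorted): [0, 6, 11, 21, 29, 43, 53, 66, 73, 82, 92, 98, 103, 111, 119, 122, 125, 132, 140, 152, 159, 166, 173, 179, 191, 199, 207, 214, 219, 225]

Fragment lengths:
  0→6: 6 bp
  6→11: 5 bp
  11→21: 10 bp
  21→29: 8 bp
  29→43: 14 bp
  43→53: 10 bp
  53→66: 13 bp
  66→73: 7 bp
  73→82: 9 bp
  82→92: 10 bp
  92→98: 6 bp
  98→103: 5 bp
  103→111: 8 bp
  111→119: 8 bp
  119→122: 3 bp
  122→125: 3 bp
  125→132: 7 bp
  132→140: 8 bp
  140→152: 12 bp
  152→159: 7 bp
  159→166: 7 bp
  166→173: 7 bp
  173→179: 6 bp
  179→191: 12 bp
  191→199: 8 bp
  199→207: 8 bp
  207→214: 7 bp
  214→219: 5 bp
  219→225: 6 bp
  225→0 (wrap): 230-225+0 = 5 bp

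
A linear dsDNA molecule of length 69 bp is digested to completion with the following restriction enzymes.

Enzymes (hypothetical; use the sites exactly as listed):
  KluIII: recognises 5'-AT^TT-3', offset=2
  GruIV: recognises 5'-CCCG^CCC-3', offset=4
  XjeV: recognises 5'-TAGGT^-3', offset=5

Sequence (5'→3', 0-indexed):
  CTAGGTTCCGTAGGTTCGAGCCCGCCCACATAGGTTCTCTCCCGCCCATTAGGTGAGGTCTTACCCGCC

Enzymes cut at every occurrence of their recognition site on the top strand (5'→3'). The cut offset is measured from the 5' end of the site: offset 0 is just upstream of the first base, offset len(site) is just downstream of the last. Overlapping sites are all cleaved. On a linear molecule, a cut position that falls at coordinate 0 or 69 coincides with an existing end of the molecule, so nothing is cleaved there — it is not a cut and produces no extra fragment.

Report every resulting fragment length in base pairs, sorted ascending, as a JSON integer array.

Scan for sites:
  KluIII (ATTT, off=2): no sites
  GruIV (CCCGCCC, off=4): starts [20, 40] → cuts [24, 44]
  XjeV (TAGGT, off=5): starts [1, 10, 30, 49] → cuts [6, 15, 35, 54]

All cut coordinates (distinct, sorted): [6, 15, 24, 35, 44, 54]

Fragment lengths:
  [0,6): 6 bp
  [6,15): 9 bp
  [15,24): 9 bp
  [24,35): 11 bp
  [35,44): 9 bp
  [44,54): 10 bp
  [54,69): 15 bp

[6,9,9,9,10,11,15]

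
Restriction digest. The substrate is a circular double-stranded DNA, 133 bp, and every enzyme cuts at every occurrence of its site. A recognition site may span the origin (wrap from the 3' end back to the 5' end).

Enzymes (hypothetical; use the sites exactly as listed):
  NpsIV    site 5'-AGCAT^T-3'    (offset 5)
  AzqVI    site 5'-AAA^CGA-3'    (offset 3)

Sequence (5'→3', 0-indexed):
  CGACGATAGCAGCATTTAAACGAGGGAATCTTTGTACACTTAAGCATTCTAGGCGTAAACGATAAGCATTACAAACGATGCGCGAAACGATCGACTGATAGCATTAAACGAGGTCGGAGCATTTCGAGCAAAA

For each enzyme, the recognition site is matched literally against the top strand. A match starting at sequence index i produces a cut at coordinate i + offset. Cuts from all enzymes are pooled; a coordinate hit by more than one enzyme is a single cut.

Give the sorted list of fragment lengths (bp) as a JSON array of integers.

Scan for sites:
  NpsIV (AGCATT, off=5): starts [10, 42, 64, 99, 117] → cuts [15, 47, 69, 104, 122]
  AzqVI (AAACGA, off=3): starts [17, 56, 72, 84, 105, 130] → cuts [0, 20, 59, 75, 87, 108]

All cut coordinates (distinct, sorted): [0, 15, 20, 47, 59, 69, 75, 87, 104, 108, 122]

Fragment lengths:
  0→15: 15 bp
  15→20: 5 bp
  20→47: 27 bp
  47→59: 12 bp
  59→69: 10 bp
  69→75: 6 bp
  75→87: 12 bp
  87→104: 17 bp
  104→108: 4 bp
  108→122: 14 bp
  122→0 (wrap): 133-122+0 = 11 bp

[4,5,6,10,11,12,12,14,15,17,27]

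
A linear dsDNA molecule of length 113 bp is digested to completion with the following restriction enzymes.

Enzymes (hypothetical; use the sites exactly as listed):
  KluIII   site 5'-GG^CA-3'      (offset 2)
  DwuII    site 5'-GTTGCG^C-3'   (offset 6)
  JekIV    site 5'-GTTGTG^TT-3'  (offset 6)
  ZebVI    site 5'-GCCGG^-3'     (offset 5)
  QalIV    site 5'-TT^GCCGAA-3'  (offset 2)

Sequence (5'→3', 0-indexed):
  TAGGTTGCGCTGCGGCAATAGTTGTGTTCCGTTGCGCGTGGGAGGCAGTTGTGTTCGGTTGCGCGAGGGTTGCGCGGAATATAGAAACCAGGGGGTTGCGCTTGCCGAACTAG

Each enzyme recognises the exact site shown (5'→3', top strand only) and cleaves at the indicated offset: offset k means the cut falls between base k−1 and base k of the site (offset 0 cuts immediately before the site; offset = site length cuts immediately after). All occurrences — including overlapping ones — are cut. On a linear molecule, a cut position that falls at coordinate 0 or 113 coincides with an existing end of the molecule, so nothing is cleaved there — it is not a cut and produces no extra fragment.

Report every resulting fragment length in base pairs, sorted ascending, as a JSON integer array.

Per-enzyme occurrences:
  KluIII GGCA/2: at [13, 43] ⇒ [15, 45]
  DwuII GTTGCGC/6: at [3, 30, 57, 68, 94] ⇒ [9, 36, 63, 74, 100]
  JekIV GTTGTGTT/6: at [20, 47] ⇒ [26, 53]
  ZebVI (GCCGG, off=5): no sites
  QalIV TTGCCGAA/2: at [101] ⇒ [103]

Pooled cuts: [9, 15, 26, 36, 45, 53, 63, 74, 100, 103]

Fragment lengths:
  [0,9): 9 bp
  [9,15): 6 bp
  [15,26): 11 bp
  [26,36): 10 bp
  [36,45): 9 bp
  [45,53): 8 bp
  [53,63): 10 bp
  [63,74): 11 bp
  [74,100): 26 bp
  [100,103): 3 bp
  [103,113): 10 bp

[3,6,8,9,9,10,10,10,11,11,26]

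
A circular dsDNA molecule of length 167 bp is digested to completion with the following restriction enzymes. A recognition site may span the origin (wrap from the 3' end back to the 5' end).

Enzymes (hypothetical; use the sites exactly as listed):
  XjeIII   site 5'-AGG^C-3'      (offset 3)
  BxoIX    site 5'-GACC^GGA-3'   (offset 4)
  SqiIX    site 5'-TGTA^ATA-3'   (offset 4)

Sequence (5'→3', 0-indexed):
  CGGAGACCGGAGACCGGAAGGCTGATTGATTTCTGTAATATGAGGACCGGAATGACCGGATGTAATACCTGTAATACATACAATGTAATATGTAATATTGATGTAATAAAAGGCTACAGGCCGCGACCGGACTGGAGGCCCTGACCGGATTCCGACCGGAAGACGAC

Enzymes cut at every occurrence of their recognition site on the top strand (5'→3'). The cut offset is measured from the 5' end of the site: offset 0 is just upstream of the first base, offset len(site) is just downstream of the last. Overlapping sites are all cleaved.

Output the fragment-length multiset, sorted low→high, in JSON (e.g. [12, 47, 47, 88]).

Per-enzyme occurrences:
  XjeIII AGGC/3: at [18, 110, 117, 135] ⇒ [21, 113, 120, 138]
  BxoIX GACCGGA/4: at [4, 11, 44, 53, 124, 142, 153, 164] ⇒ [1, 8, 15, 48, 57, 128, 146, 157]
  SqiIX TGTAATA/4: at [33, 60, 69, 83, 90, 101] ⇒ [37, 64, 73, 87, 94, 105]

Pooled cuts: [1, 8, 15, 21, 37, 48, 57, 64, 73, 87, 94, 105, 113, 120, 128, 138, 146, 157]

Fragments:
  1→8: 7 bp
  8→15: 7 bp
  15→21: 6 bp
  21→37: 16 bp
  37→48: 11 bp
  48→57: 9 bp
  57→64: 7 bp
  64→73: 9 bp
  73→87: 14 bp
  87→94: 7 bp
  94→105: 11 bp
  105→113: 8 bp
  113→120: 7 bp
  120→128: 8 bp
  128→138: 10 bp
  138→146: 8 bp
  146→157: 11 bp
  157→1 (wrap): 167-157+1 = 11 bp

[6,7,7,7,7,7,8,8,8,9,9,10,11,11,11,11,14,16]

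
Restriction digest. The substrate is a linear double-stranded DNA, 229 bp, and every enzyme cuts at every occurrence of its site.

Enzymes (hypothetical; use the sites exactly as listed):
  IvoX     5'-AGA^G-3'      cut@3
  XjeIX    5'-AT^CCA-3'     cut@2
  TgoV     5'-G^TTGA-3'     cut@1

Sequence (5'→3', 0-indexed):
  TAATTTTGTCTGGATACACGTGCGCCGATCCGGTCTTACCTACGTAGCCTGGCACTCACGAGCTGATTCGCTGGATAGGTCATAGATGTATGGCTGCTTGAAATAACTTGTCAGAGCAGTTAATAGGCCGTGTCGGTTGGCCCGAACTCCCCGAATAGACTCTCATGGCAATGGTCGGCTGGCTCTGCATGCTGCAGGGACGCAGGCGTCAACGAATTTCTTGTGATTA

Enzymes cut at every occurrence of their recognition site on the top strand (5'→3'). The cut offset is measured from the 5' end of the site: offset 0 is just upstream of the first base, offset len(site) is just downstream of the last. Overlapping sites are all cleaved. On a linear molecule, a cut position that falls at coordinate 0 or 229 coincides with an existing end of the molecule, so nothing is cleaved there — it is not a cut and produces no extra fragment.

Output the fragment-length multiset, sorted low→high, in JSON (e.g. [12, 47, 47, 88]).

Site scan:
  IvoX AGAG/3: at [112] ⇒ [115]
  XjeIX (ATCCA, off=2): no sites
  TgoV (GTTGA, off=1): no sites

Pooled cuts: [115]

Fragment lengths:
  [0,115): 115 bp
  [115,229): 114 bp

[114,115]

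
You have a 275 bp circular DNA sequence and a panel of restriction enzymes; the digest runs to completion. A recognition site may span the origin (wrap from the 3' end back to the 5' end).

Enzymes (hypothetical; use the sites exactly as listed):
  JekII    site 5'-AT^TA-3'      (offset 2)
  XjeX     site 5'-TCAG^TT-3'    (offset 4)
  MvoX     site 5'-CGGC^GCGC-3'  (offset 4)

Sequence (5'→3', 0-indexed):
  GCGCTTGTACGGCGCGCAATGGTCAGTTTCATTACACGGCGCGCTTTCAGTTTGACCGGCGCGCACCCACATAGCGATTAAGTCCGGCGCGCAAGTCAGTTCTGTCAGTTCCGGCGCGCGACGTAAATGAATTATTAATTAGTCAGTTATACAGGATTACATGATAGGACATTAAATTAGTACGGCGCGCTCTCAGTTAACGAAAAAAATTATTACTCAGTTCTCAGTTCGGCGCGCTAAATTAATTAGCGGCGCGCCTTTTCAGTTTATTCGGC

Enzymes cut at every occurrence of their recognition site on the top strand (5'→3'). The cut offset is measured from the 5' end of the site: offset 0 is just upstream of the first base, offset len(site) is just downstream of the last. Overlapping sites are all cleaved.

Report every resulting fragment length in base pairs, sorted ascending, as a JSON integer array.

[3,3,4,4,5,6,6,7,7,7,7,7,8,9,9,9,10,10,10,10,10,11,11,12,13,13,14,15,17,18]

Per-enzyme occurrences:
  JekII ATTA/2: at [30, 76, 130, 133, 137, 155, 170, 175, 208, 211, 240, 244] ⇒ [32, 78, 132, 135, 139, 157, 172, 177, 210, 213, 242, 246]
  XjeX TCAGTT/4: at [22, 46, 95, 104, 142, 192, 216, 223, 261] ⇒ [26, 50, 99, 108, 146, 196, 220, 227, 265]
  MvoX CGGCGCGC/4: at [9, 36, 56, 84, 111, 182, 229, 249, 271] ⇒ [0, 13, 40, 60, 88, 115, 186, 233, 253]

All cut coordinates (distinct, sorted): [0, 13, 26, 32, 40, 50, 60, 78, 88, 99, 108, 115, 132, 135, 139, 146, 157, 172, 177, 186, 196, 210, 213, 220, 227, 233, 242, 246, 253, 265]

Fragment lengths:
  0→13: 13 bp
  13→26: 13 bp
  26→32: 6 bp
  32→40: 8 bp
  40→50: 10 bp
  50→60: 10 bp
  60→78: 18 bp
  78→88: 10 bp
  88→99: 11 bp
  99→108: 9 bp
  108→115: 7 bp
  115→132: 17 bp
  132→135: 3 bp
  135→139: 4 bp
  139→146: 7 bp
  146→157: 11 bp
  157→172: 15 bp
  172→177: 5 bp
  177→186: 9 bp
  186→196: 10 bp
  196→210: 14 bp
  210→213: 3 bp
  213→220: 7 bp
  220→227: 7 bp
  227→233: 6 bp
  233→242: 9 bp
  242→246: 4 bp
  246→253: 7 bp
  253→265: 12 bp
  265→0 (wrap): 275-265+0 = 10 bp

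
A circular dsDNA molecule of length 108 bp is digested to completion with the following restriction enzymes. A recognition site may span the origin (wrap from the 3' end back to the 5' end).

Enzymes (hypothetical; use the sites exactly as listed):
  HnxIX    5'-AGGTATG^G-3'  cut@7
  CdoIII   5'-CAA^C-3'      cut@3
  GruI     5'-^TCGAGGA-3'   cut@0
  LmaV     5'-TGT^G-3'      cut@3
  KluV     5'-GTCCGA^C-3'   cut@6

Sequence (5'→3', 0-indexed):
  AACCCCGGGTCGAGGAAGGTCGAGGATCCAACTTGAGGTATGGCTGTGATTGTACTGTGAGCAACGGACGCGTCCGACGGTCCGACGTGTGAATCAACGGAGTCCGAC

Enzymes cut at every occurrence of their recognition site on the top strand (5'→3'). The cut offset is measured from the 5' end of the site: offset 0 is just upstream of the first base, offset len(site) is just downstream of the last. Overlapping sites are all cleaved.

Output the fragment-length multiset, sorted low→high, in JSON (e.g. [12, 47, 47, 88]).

Scan for sites:
  HnxIX AGGTATGG/7: at [35] ⇒ [42]
  CdoIII CAAC/3: at [28, 61, 94, 107] ⇒ [2, 31, 64, 97]
  GruI TCGAGGA/0: at [9, 19] ⇒ [9, 19]
  LmaV TGTG/3: at [44, 55, 87] ⇒ [47, 58, 90]
  KluV GTCCGAC/6: at [71, 79, 101] ⇒ [77, 85, 107]

Pooled cuts: [2, 9, 19, 31, 42, 47, 58, 64, 77, 85, 90, 97, 107]

Fragments:
  2→9: 7 bp
  9→19: 10 bp
  19→31: 12 bp
  31→42: 11 bp
  42→47: 5 bp
  47→58: 11 bp
  58→64: 6 bp
  64→77: 13 bp
  77→85: 8 bp
  85→90: 5 bp
  90→97: 7 bp
  97→107: 10 bp
  107→2 (wrap): 108-107+2 = 3 bp

[3,5,5,6,7,7,8,10,10,11,11,12,13]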